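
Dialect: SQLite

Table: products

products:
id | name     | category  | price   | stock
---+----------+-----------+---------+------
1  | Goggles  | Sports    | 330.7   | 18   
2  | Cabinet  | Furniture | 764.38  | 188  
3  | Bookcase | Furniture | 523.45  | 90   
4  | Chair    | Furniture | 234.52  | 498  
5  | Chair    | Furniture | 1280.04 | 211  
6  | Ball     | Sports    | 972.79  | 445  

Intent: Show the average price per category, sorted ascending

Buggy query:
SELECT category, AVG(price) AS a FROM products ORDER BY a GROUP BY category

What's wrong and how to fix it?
Bug: ORDER BY appears before GROUP BY; SQL clause order requires GROUP BY first

Fix: Move ORDER BY to the end, after GROUP BY

Corrected query:
SELECT category, AVG(price) AS a FROM products GROUP BY category ORDER BY a

Result:
category  | a       
----------+---------
Sports    | 651.745 
Furniture | 700.5975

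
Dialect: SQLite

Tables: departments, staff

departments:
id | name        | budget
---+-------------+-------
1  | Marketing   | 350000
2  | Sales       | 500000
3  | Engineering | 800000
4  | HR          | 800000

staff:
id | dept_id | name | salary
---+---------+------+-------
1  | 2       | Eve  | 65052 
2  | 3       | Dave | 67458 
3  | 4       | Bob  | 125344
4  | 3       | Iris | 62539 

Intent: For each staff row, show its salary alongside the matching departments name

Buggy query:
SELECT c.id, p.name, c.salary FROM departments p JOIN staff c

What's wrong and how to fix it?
Bug: JOIN with no ON clause produces a cartesian product; every staff row pairs with every departments row

Fix: Specify the join condition linking the foreign key to the parent id

Corrected query:
SELECT c.id, p.name, c.salary FROM departments p JOIN staff c ON c.dept_id = p.id

Result:
id | name        | salary
---+-------------+-------
1  | Sales       | 65052 
2  | Engineering | 67458 
3  | HR          | 125344
4  | Engineering | 62539 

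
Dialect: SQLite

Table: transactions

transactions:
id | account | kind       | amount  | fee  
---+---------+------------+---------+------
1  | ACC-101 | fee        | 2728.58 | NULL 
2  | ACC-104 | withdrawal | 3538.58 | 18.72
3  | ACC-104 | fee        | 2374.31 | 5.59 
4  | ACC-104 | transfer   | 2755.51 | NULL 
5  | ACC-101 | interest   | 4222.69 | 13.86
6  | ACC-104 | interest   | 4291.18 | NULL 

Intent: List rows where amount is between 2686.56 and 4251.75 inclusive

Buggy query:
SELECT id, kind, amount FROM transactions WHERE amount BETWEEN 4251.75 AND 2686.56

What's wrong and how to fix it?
Bug: BETWEEN expects the lower bound first; with 4251.75 AND 2686.56 the range is empty

Fix: Swap the bounds so the smaller value comes first

Corrected query:
SELECT id, kind, amount FROM transactions WHERE amount BETWEEN 2686.56 AND 4251.75

Result:
id | kind       | amount 
---+------------+--------
1  | fee        | 2728.58
2  | withdrawal | 3538.58
4  | transfer   | 2755.51
5  | interest   | 4222.69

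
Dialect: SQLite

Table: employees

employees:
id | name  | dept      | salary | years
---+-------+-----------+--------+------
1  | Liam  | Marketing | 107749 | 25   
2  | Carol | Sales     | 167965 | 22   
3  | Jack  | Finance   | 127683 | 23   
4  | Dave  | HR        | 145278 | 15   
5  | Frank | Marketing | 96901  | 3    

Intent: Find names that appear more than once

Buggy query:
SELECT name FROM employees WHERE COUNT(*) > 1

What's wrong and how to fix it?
Bug: COUNT(*) is an aggregate and cannot be used in WHERE

Fix: GROUP BY name, then filter groups with HAVING COUNT(*) > 1

Corrected query:
SELECT name FROM employees GROUP BY name HAVING COUNT(*) > 1

Result:
(no rows)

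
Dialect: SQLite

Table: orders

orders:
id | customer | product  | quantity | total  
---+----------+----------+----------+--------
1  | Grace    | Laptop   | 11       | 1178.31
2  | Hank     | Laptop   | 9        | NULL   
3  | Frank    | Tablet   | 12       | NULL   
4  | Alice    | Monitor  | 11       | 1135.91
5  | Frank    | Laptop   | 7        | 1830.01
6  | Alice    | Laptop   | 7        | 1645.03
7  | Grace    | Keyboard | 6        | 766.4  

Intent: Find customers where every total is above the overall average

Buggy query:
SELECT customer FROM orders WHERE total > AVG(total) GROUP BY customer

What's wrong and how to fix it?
Bug: WHERE evaluates per row before aggregation, so AVG() is unavailable

Fix: Compute the overall average in a scalar subquery and compare each group's MIN against it in HAVING

Corrected query:
SELECT customer FROM orders GROUP BY customer HAVING MIN(total) > (SELECT AVG(total) FROM orders)

Result:
customer
--------
Frank   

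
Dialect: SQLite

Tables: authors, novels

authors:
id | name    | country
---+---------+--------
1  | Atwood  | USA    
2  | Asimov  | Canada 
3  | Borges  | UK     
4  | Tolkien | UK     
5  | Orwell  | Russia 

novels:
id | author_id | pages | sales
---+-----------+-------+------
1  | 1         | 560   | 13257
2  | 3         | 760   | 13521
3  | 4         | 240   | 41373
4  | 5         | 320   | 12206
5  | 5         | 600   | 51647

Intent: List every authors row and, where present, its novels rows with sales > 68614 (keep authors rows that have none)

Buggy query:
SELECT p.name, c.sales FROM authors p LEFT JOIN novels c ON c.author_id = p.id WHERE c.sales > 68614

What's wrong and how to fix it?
Bug: A WHERE condition on the right-hand table after LEFT JOIN drops unmatched parents

Fix: Move the right-table condition into the ON clause so unmatched parents are kept

Corrected query:
SELECT p.name, c.sales FROM authors p LEFT JOIN novels c ON c.author_id = p.id AND c.sales > 68614

Result:
name    | sales
--------+------
Atwood  | NULL 
Asimov  | NULL 
Borges  | NULL 
Tolkien | NULL 
Orwell  | NULL 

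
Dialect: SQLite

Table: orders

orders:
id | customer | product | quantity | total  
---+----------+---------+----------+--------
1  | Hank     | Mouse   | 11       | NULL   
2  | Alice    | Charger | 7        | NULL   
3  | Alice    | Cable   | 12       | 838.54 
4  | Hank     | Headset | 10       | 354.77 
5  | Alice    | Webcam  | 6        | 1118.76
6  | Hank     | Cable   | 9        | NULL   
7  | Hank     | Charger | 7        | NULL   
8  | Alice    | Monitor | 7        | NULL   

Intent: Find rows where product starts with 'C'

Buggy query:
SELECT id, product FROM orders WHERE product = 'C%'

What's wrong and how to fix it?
Bug: '=' compares the literal string including the % character; pattern matching needs LIKE

Fix: Replace '=' with LIKE so 'C%' is treated as a pattern

Corrected query:
SELECT id, product FROM orders WHERE product LIKE 'C%'

Result:
id | product
---+--------
2  | Charger
3  | Cable  
6  | Cable  
7  | Charger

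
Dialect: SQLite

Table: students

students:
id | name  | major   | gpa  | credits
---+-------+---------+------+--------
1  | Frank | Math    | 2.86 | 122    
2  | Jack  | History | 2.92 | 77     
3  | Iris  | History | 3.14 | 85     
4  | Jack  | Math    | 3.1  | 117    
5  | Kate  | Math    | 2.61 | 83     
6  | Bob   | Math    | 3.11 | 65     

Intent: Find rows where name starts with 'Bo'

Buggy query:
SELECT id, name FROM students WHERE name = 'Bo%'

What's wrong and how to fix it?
Bug: '=' compares the literal string including the % character; pattern matching needs LIKE

Fix: Use LIKE for wildcard pattern matching

Corrected query:
SELECT id, name FROM students WHERE name LIKE 'Bo%'

Result:
id | name
---+-----
6  | Bob 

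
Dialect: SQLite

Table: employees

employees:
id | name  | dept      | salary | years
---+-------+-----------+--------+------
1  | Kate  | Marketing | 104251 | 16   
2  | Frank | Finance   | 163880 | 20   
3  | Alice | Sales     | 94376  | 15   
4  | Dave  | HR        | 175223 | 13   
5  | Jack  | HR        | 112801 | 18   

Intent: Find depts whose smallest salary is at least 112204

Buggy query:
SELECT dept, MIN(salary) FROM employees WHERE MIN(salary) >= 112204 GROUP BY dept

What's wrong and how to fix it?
Bug: Aggregates like MIN are computed per group after WHERE runs

Fix: Use HAVING for the per-group MIN condition

Corrected query:
SELECT dept, MIN(salary) FROM employees GROUP BY dept HAVING MIN(salary) >= 112204

Result:
dept    | MIN(salary)
--------+------------
Finance | 163880     
HR      | 112801     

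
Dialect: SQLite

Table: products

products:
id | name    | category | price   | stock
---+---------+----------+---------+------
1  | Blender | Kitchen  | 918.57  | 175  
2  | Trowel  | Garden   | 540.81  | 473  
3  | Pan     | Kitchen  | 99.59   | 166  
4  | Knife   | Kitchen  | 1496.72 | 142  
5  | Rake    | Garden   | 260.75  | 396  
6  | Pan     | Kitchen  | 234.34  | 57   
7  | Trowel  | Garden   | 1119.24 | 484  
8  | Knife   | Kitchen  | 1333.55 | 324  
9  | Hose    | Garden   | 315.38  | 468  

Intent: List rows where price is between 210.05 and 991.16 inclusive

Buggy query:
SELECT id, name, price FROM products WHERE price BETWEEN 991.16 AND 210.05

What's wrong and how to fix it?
Bug: BETWEEN expects the lower bound first; with 991.16 AND 210.05 the range is empty

Fix: Swap the bounds so the smaller value comes first

Corrected query:
SELECT id, name, price FROM products WHERE price BETWEEN 210.05 AND 991.16

Result:
id | name    | price 
---+---------+-------
1  | Blender | 918.57
2  | Trowel  | 540.81
5  | Rake    | 260.75
6  | Pan     | 234.34
9  | Hose    | 315.38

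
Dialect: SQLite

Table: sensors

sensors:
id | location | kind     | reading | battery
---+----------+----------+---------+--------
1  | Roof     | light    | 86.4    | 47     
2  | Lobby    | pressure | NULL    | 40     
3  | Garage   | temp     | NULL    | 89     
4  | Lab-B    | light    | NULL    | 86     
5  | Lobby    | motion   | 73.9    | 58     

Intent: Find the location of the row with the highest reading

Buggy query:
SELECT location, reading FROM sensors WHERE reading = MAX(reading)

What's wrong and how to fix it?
Bug: WHERE is evaluated per row; an aggregate over the whole table isn't defined there

Fix: Wrap MAX in a scalar subquery so WHERE compares against a single value

Corrected query:
SELECT location, reading FROM sensors WHERE reading = (SELECT MAX(reading) FROM sensors)

Result:
location | reading
---------+--------
Roof     | 86.4   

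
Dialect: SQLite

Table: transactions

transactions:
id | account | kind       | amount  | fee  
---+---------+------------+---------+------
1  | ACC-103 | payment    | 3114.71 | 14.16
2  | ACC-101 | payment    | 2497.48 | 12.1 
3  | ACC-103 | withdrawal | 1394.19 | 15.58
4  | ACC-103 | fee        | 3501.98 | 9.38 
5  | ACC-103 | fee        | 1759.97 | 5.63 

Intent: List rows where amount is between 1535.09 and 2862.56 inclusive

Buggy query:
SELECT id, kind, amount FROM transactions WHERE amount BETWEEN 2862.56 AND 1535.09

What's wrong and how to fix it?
Bug: The bounds are reversed; BETWEEN a AND b requires a <= b to match anything

Fix: Swap the bounds so the smaller value comes first

Corrected query:
SELECT id, kind, amount FROM transactions WHERE amount BETWEEN 1535.09 AND 2862.56

Result:
id | kind    | amount 
---+---------+--------
2  | payment | 2497.48
5  | fee     | 1759.97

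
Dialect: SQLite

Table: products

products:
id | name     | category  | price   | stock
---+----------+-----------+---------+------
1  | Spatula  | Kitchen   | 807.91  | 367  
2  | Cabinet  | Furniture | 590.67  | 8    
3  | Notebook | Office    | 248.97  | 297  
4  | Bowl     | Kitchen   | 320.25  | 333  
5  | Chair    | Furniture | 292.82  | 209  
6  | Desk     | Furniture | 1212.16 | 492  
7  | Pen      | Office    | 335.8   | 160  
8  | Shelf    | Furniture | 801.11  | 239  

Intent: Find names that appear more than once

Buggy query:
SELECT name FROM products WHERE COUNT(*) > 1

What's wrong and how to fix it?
Bug: WHERE can't reference COUNT(*); aggregates are computed after WHERE

Fix: Group first, then use HAVING for the count condition

Corrected query:
SELECT name FROM products GROUP BY name HAVING COUNT(*) > 1

Result:
(no rows)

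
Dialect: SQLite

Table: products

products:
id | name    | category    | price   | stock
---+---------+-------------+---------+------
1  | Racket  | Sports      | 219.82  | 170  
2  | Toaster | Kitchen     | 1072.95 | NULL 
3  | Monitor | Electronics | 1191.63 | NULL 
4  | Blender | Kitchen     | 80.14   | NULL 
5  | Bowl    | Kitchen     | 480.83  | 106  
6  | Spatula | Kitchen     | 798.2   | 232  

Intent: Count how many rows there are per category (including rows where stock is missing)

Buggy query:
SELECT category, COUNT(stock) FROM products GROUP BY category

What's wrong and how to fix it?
Bug: COUNT(column) counts non-NULL values only; rows with NULL stock aren't counted

Fix: Replace COUNT(stock) with COUNT(*)

Corrected query:
SELECT category, COUNT(*) FROM products GROUP BY category

Result:
category    | COUNT(*)
------------+---------
Electronics | 1       
Kitchen     | 4       
Sports      | 1       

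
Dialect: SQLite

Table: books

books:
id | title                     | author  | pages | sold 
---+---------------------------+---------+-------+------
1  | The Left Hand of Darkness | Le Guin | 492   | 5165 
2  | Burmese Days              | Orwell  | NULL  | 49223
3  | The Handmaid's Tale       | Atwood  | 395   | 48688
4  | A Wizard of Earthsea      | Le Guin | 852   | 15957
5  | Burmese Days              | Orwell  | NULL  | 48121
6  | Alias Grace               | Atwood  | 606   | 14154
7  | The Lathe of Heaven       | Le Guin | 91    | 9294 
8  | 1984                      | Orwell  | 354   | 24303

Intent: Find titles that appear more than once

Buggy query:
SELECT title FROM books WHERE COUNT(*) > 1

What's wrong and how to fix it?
Bug: WHERE can't reference COUNT(*); aggregates are computed after WHERE

Fix: Group first, then use HAVING for the count condition

Corrected query:
SELECT title FROM books GROUP BY title HAVING COUNT(*) > 1

Result:
title       
------------
Burmese Days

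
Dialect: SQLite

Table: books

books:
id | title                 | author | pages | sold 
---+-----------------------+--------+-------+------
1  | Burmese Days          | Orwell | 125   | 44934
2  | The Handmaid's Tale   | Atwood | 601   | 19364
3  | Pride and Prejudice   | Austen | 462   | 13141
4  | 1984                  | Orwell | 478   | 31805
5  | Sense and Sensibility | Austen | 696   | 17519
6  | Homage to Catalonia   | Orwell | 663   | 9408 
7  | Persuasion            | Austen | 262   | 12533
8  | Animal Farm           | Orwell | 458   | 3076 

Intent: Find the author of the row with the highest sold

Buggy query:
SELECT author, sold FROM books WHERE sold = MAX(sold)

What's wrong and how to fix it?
Bug: MAX(sold) is an aggregate and cannot be used directly in WHERE

Fix: Use a subquery: WHERE sold = (SELECT MAX(sold) FROM books)

Corrected query:
SELECT author, sold FROM books WHERE sold = (SELECT MAX(sold) FROM books)

Result:
author | sold 
-------+------
Orwell | 44934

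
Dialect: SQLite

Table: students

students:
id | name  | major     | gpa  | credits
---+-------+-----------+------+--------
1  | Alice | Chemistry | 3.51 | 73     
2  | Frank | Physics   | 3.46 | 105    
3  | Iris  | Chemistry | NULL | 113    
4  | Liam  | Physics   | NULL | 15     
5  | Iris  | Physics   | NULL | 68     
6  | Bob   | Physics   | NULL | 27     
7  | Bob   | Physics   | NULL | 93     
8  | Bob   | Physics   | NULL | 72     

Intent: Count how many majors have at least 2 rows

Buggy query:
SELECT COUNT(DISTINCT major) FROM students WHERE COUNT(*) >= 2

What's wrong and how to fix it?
Bug: COUNT(*) cannot appear in WHERE; the per-group count doesn't exist yet

Fix: Group first with HAVING COUNT(*) >= 2, then COUNT the resulting groups

Corrected query:
SELECT COUNT(*) FROM (SELECT major FROM students GROUP BY major HAVING COUNT(*) >= 2)

Result:
COUNT(*)
--------
2       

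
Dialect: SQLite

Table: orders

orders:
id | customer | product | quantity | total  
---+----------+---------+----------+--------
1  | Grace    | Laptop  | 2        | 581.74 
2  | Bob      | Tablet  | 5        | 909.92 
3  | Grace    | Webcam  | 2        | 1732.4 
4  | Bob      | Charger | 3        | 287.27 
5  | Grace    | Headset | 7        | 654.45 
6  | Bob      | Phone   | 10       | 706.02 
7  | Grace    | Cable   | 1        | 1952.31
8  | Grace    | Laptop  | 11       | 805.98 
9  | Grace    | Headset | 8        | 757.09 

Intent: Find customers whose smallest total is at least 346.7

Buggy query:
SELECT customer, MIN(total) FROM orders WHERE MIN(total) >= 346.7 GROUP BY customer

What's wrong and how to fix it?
Bug: MIN() in WHERE is a misuse of aggregate

Fix: Replace WHERE with HAVING after the GROUP BY

Corrected query:
SELECT customer, MIN(total) FROM orders GROUP BY customer HAVING MIN(total) >= 346.7

Result:
customer | MIN(total)
---------+-----------
Grace    | 581.74    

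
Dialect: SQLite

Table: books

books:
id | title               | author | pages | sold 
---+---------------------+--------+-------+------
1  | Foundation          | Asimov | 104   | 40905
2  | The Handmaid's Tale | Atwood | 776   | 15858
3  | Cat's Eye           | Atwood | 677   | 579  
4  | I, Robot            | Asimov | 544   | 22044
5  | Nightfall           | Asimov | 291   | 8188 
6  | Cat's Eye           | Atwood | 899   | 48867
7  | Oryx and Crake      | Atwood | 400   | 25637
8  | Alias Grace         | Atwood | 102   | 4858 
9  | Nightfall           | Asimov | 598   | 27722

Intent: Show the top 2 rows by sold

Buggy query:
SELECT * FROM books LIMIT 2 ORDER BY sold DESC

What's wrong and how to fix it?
Bug: LIMIT must come after ORDER BY

Fix: Sort with ORDER BY, then apply LIMIT

Corrected query:
SELECT * FROM books ORDER BY sold DESC LIMIT 2

Result:
id | title      | author | pages | sold 
---+------------+--------+-------+------
6  | Cat's Eye  | Atwood | 899   | 48867
1  | Foundation | Asimov | 104   | 40905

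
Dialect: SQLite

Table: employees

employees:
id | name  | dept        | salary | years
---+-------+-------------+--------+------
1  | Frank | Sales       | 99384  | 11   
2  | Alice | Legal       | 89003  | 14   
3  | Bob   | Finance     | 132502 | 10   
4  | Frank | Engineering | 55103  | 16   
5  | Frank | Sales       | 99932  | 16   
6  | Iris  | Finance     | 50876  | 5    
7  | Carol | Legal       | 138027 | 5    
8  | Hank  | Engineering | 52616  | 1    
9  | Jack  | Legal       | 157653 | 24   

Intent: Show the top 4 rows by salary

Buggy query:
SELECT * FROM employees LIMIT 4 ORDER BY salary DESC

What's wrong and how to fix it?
Bug: ORDER BY cannot follow LIMIT; LIMIT is the final clause

Fix: Swap the clauses: ORDER BY first, then LIMIT

Corrected query:
SELECT * FROM employees ORDER BY salary DESC LIMIT 4

Result:
id | name  | dept    | salary | years
---+-------+---------+--------+------
9  | Jack  | Legal   | 157653 | 24   
7  | Carol | Legal   | 138027 | 5    
3  | Bob   | Finance | 132502 | 10   
5  | Frank | Sales   | 99932  | 16   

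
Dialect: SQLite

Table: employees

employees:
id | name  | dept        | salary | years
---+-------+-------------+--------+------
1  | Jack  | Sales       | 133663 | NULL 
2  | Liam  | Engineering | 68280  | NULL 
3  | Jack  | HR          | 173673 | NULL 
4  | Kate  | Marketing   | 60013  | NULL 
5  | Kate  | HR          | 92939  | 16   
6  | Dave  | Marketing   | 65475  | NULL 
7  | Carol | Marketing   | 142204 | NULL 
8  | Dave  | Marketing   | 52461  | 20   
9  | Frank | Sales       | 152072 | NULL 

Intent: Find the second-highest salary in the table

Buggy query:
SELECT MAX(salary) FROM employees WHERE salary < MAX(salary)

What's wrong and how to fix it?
Bug: MAX(salary) on the right of the comparison is an aggregate-in-WHERE error

Fix: Put the inner MAX in a scalar subquery

Corrected query:
SELECT MAX(salary) FROM employees WHERE salary < (SELECT MAX(salary) FROM employees)

Result:
MAX(salary)
-----------
152072     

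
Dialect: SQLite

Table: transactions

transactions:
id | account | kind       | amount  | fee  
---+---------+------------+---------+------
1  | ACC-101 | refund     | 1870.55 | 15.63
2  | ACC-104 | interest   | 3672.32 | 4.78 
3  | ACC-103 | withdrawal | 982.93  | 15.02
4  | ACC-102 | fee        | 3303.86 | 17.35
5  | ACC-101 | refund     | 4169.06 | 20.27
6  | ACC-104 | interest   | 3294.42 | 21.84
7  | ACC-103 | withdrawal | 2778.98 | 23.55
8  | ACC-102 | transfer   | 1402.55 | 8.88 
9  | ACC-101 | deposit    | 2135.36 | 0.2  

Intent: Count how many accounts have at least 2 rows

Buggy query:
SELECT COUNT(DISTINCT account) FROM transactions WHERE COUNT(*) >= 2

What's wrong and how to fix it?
Bug: WHERE filters individual rows, not groups, so a group-level COUNT is invalid there

Fix: Group first with HAVING COUNT(*) >= 2, then COUNT the resulting groups

Corrected query:
SELECT COUNT(*) FROM (SELECT account FROM transactions GROUP BY account HAVING COUNT(*) >= 2)

Result:
COUNT(*)
--------
4       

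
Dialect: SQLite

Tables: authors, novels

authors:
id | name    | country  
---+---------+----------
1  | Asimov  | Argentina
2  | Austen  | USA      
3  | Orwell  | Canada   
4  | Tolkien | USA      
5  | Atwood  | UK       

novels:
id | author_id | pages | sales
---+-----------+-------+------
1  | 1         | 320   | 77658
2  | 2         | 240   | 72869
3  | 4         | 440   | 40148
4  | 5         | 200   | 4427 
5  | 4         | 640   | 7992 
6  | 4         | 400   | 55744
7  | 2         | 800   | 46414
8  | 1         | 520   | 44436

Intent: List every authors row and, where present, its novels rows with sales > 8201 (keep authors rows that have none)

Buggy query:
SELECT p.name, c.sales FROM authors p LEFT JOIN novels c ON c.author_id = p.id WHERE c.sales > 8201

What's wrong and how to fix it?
Bug: A WHERE condition on the right-hand table after LEFT JOIN drops unmatched parents

Fix: Move the right-table condition into the ON clause so unmatched parents are kept

Corrected query:
SELECT p.name, c.sales FROM authors p LEFT JOIN novels c ON c.author_id = p.id AND c.sales > 8201

Result:
name    | sales
--------+------
Asimov  | 44436
Asimov  | 77658
Austen  | 46414
Austen  | 72869
Orwell  | NULL 
Tolkien | 40148
Tolkien | 55744
Atwood  | NULL 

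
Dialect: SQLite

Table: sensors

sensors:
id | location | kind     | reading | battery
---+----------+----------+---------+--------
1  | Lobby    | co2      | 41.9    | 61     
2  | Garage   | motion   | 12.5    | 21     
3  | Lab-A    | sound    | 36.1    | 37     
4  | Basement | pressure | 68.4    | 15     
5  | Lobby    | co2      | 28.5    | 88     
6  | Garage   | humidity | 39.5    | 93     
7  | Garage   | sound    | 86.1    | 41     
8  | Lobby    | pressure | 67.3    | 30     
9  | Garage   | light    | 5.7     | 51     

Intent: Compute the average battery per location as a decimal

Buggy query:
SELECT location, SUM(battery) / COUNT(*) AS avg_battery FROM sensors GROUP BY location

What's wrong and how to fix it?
Bug: Both operands are integers, so '/' performs integer division and truncates

Fix: Multiply by 1.0 (or CAST to REAL) to force floating-point division

Corrected query:
SELECT location, SUM(battery) * 1.0 / COUNT(*) AS avg_battery FROM sensors GROUP BY location

Result:
location | avg_battery
---------+------------
Basement | 15         
Garage   | 51.5       
Lab-A    | 37         
Lobby    | 59.666667  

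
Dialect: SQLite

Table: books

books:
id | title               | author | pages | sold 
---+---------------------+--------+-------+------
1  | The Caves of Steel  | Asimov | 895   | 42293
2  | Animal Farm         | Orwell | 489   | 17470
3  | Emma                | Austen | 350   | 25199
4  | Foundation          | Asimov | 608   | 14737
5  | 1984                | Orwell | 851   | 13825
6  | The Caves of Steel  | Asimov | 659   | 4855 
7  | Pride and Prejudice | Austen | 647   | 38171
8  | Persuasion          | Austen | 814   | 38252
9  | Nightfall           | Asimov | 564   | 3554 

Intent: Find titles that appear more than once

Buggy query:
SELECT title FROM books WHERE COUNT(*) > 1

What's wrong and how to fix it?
Bug: WHERE can't reference COUNT(*); aggregates are computed after WHERE

Fix: GROUP BY title, then filter groups with HAVING COUNT(*) > 1

Corrected query:
SELECT title FROM books GROUP BY title HAVING COUNT(*) > 1

Result:
title             
------------------
The Caves of Steel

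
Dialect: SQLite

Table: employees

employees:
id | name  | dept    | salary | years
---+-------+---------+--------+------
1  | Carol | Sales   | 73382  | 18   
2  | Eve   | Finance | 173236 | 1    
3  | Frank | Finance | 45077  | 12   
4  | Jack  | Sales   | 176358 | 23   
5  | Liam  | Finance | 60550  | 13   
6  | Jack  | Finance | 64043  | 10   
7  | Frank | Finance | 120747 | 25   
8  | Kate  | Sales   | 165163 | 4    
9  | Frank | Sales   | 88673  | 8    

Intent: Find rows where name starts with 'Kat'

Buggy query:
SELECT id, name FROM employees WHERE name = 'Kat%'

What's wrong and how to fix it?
Bug: Wildcards only work with LIKE; '=' treats '%' as a literal character

Fix: Use LIKE for wildcard pattern matching

Corrected query:
SELECT id, name FROM employees WHERE name LIKE 'Kat%'

Result:
id | name
---+-----
8  | Kate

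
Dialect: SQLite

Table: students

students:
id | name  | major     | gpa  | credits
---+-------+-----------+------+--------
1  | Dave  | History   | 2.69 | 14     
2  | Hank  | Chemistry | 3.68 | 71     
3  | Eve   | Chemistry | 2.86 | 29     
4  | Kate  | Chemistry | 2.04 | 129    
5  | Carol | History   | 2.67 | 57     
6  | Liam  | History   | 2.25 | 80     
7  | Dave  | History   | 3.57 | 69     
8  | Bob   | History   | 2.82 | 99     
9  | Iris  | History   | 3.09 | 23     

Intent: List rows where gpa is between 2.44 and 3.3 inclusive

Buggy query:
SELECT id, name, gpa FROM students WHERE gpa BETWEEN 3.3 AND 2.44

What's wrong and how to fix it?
Bug: BETWEEN expects the lower bound first; with 3.3 AND 2.44 the range is empty

Fix: Write BETWEEN 2.44 AND 3.3

Corrected query:
SELECT id, name, gpa FROM students WHERE gpa BETWEEN 2.44 AND 3.3

Result:
id | name  | gpa 
---+-------+-----
1  | Dave  | 2.69
3  | Eve   | 2.86
5  | Carol | 2.67
8  | Bob   | 2.82
9  | Iris  | 3.09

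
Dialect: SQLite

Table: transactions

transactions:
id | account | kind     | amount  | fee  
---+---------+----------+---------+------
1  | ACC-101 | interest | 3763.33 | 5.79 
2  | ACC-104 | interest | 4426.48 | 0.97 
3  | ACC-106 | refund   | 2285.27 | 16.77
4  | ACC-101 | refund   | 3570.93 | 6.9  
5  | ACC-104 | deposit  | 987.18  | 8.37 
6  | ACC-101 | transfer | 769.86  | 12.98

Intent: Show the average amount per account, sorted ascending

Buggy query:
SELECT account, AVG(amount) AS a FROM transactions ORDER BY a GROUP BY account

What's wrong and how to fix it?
Bug: GROUP BY must precede ORDER BY

Fix: Move ORDER BY to the end, after GROUP BY

Corrected query:
SELECT account, AVG(amount) AS a FROM transactions GROUP BY account ORDER BY a

Result:
account | a          
--------+------------
ACC-106 | 2285.27    
ACC-101 | 2701.373333
ACC-104 | 2706.83    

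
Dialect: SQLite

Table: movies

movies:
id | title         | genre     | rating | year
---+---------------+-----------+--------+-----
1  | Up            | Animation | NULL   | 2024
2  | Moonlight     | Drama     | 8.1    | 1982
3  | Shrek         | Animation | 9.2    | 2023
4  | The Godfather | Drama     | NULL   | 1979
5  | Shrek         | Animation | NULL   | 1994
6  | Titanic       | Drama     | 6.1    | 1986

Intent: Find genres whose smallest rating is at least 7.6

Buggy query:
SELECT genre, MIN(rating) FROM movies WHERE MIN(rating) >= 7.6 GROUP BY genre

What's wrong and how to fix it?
Bug: MIN() in WHERE is a misuse of aggregate

Fix: Use HAVING for the per-group MIN condition

Corrected query:
SELECT genre, MIN(rating) FROM movies GROUP BY genre HAVING MIN(rating) >= 7.6

Result:
genre     | MIN(rating)
----------+------------
Animation | 9.2        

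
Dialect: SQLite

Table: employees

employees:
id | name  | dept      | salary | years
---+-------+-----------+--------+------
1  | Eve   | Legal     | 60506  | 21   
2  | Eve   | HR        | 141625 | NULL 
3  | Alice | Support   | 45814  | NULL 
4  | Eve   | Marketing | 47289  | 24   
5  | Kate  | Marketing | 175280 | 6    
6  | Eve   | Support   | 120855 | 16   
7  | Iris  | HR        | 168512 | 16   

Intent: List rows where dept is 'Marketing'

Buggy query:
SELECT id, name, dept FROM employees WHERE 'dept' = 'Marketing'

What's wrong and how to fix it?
Bug: 'dept' in single quotes is a string literal, not the column; the comparison is literal-vs-literal and never true

Fix: Reference the column as dept without single quotes

Corrected query:
SELECT id, name, dept FROM employees WHERE dept = 'Marketing'

Result:
id | name | dept     
---+------+----------
4  | Eve  | Marketing
5  | Kate | Marketing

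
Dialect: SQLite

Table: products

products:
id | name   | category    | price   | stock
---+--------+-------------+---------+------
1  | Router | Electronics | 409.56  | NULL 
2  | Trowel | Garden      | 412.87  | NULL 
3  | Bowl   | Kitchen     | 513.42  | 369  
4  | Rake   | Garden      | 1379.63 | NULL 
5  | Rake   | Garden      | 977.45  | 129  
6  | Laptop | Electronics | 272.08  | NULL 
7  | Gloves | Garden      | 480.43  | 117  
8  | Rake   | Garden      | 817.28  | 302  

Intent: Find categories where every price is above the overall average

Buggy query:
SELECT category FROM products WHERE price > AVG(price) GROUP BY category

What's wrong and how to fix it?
Bug: AVG() is an aggregate; it can't sit directly in WHERE

Fix: Compute the overall average in a scalar subquery and compare each group's MIN against it in HAVING

Corrected query:
SELECT category FROM products GROUP BY category HAVING MIN(price) > (SELECT AVG(price) FROM products)

Result:
(no rows)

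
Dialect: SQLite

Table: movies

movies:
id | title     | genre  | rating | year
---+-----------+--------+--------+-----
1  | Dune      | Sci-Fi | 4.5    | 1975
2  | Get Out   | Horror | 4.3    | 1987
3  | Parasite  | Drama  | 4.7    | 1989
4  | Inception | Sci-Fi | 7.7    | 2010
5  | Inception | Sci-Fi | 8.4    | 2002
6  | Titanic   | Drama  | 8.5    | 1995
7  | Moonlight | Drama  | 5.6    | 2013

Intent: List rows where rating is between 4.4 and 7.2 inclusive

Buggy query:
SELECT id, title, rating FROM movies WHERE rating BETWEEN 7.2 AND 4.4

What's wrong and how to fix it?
Bug: BETWEEN expects the lower bound first; with 7.2 AND 4.4 the range is empty

Fix: Swap the bounds so the smaller value comes first

Corrected query:
SELECT id, title, rating FROM movies WHERE rating BETWEEN 4.4 AND 7.2

Result:
id | title     | rating
---+-----------+-------
1  | Dune      | 4.5   
3  | Parasite  | 4.7   
7  | Moonlight | 5.6   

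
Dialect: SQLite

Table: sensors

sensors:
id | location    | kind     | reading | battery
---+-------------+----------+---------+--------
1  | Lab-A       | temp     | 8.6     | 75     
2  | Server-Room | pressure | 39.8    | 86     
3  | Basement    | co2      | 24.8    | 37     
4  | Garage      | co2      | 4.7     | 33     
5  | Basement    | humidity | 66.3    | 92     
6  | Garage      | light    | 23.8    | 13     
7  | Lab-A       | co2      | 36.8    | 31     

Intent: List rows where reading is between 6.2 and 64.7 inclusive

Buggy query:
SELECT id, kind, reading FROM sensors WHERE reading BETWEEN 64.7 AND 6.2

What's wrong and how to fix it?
Bug: BETWEEN expects the lower bound first; with 64.7 AND 6.2 the range is empty

Fix: Write BETWEEN 6.2 AND 64.7

Corrected query:
SELECT id, kind, reading FROM sensors WHERE reading BETWEEN 6.2 AND 64.7

Result:
id | kind     | reading
---+----------+--------
1  | temp     | 8.6    
2  | pressure | 39.8   
3  | co2      | 24.8   
6  | light    | 23.8   
7  | co2      | 36.8   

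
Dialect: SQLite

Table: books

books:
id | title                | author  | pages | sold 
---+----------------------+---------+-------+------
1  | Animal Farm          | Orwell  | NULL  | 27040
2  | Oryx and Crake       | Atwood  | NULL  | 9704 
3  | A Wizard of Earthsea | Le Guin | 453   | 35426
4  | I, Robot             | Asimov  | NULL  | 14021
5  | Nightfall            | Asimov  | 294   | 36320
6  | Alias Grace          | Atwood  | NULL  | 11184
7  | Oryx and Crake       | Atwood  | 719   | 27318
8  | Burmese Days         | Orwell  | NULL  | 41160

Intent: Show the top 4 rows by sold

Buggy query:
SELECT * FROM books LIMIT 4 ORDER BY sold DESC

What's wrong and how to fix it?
Bug: ORDER BY cannot follow LIMIT; LIMIT is the final clause

Fix: Swap the clauses: ORDER BY first, then LIMIT

Corrected query:
SELECT * FROM books ORDER BY sold DESC LIMIT 4

Result:
id | title                | author  | pages | sold 
---+----------------------+---------+-------+------
8  | Burmese Days         | Orwell  | NULL  | 41160
5  | Nightfall            | Asimov  | 294   | 36320
3  | A Wizard of Earthsea | Le Guin | 453   | 35426
7  | Oryx and Crake       | Atwood  | 719   | 27318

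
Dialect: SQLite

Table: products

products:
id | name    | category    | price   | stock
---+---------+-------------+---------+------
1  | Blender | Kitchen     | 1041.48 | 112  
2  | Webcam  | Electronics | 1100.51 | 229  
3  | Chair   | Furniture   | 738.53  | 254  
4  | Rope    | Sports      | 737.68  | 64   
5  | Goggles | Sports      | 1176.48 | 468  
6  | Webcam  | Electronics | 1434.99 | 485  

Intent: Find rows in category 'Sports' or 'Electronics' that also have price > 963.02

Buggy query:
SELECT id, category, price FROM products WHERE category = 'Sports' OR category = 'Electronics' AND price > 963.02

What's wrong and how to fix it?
Bug: Without parentheses, AND is evaluated before OR, so the price filter only applies to the 'Electronics' branch

Fix: Add parentheses around the OR so the AND applies to both alternatives

Corrected query:
SELECT id, category, price FROM products WHERE (category = 'Sports' OR category = 'Electronics') AND price > 963.02

Result:
id | category    | price  
---+-------------+--------
2  | Electronics | 1100.51
5  | Sports      | 1176.48
6  | Electronics | 1434.99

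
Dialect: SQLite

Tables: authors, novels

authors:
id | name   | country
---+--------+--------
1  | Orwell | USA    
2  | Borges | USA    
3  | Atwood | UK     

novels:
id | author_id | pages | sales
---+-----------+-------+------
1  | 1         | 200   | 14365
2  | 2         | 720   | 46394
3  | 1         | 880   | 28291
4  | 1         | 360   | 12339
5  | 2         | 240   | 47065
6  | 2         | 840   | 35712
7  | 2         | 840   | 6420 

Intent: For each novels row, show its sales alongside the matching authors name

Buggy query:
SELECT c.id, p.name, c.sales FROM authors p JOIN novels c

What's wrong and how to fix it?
Bug: JOIN with no ON clause produces a cartesian product; every novels row pairs with every authors row

Fix: Specify the join condition linking the foreign key to the parent id

Corrected query:
SELECT c.id, p.name, c.sales FROM authors p JOIN novels c ON c.author_id = p.id

Result:
id | name   | sales
---+--------+------
1  | Orwell | 14365
2  | Borges | 46394
3  | Orwell | 28291
4  | Orwell | 12339
5  | Borges | 47065
6  | Borges | 35712
7  | Borges | 6420 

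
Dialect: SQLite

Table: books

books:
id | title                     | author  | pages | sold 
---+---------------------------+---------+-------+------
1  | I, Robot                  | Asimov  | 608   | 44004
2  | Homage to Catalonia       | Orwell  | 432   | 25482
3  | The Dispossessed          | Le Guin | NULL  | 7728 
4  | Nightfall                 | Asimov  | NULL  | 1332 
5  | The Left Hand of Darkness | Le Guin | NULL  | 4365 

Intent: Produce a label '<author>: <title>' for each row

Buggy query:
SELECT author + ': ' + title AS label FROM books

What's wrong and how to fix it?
Bug: '+' is numeric addition; on text columns SQLite converts them to 0 instead of concatenating

Fix: Use the || operator for string concatenation

Corrected query:
SELECT author || ': ' || title AS label FROM books

Result:
label                             
----------------------------------
Asimov: I, Robot                  
Orwell: Homage to Catalonia       
Le Guin: The Dispossessed         
Asimov: Nightfall                 
Le Guin: The Left Hand of Darkness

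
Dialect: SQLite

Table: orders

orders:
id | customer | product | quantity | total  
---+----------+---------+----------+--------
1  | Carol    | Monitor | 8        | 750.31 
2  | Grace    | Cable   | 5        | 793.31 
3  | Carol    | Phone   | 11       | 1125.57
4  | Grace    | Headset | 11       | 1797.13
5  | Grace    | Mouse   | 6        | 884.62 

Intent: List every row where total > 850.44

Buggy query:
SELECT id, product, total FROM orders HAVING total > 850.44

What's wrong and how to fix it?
Bug: HAVING filters the output of aggregation, but this query has no GROUP BY and no aggregate functions, so SQLite rejects it (HAVING clause on a non-aggregate query); the condition here is per row

Fix: Use WHERE for row-level filtering

Corrected query:
SELECT id, product, total FROM orders WHERE total > 850.44

Result:
id | product | total  
---+---------+--------
3  | Phone   | 1125.57
4  | Headset | 1797.13
5  | Mouse   | 884.62 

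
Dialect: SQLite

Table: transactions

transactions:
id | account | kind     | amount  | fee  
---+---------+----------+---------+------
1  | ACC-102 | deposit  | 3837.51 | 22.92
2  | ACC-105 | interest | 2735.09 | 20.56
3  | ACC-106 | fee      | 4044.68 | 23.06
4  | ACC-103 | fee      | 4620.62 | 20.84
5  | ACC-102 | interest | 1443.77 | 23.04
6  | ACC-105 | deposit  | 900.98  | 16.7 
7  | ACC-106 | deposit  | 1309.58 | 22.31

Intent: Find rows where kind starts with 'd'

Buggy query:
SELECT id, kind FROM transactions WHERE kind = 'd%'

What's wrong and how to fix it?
Bug: '=' compares the literal string including the % character; pattern matching needs LIKE

Fix: Use LIKE for wildcard pattern matching

Corrected query:
SELECT id, kind FROM transactions WHERE kind LIKE 'd%'

Result:
id | kind   
---+--------
1  | deposit
6  | deposit
7  | deposit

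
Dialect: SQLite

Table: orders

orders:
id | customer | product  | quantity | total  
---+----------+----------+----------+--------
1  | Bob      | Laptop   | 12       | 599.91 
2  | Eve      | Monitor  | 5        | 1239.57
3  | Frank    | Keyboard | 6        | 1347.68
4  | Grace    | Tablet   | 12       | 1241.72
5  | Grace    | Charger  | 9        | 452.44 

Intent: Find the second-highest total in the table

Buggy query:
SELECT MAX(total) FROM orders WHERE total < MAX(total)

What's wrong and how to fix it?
Bug: MAX(total) on the right of the comparison is an aggregate-in-WHERE error

Fix: Compute the overall MAX in a subquery, then take MAX of rows below it

Corrected query:
SELECT MAX(total) FROM orders WHERE total < (SELECT MAX(total) FROM orders)

Result:
MAX(total)
----------
1241.72   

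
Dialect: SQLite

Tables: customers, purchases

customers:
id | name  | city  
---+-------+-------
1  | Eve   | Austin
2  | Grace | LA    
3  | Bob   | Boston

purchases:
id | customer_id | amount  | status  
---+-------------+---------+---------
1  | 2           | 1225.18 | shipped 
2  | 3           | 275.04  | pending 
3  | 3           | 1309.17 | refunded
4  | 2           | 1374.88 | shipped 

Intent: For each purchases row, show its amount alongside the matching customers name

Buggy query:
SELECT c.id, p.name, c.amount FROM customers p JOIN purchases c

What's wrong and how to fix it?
Bug: Missing join condition: each purchases row is matched to all customers rows instead of just its own

Fix: Add ON c.customer_id = p.id to the JOIN

Corrected query:
SELECT c.id, p.name, c.amount FROM customers p JOIN purchases c ON c.customer_id = p.id

Result:
id | name  | amount 
---+-------+--------
1  | Grace | 1225.18
2  | Bob   | 275.04 
3  | Bob   | 1309.17
4  | Grace | 1374.88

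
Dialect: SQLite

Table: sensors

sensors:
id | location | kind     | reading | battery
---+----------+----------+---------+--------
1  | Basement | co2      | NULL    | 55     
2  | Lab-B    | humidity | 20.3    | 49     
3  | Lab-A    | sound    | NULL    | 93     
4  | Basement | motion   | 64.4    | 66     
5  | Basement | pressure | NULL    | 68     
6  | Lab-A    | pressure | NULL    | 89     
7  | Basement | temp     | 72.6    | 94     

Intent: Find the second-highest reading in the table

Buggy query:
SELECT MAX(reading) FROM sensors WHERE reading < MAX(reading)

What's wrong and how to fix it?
Bug: MAX(reading) on the right of the comparison is an aggregate-in-WHERE error

Fix: Compute the overall MAX in a subquery, then take MAX of rows below it

Corrected query:
SELECT MAX(reading) FROM sensors WHERE reading < (SELECT MAX(reading) FROM sensors)

Result:
MAX(reading)
------------
64.4        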